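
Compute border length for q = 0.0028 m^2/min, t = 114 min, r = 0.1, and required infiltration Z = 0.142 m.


L = q*t/((1+r)*Z)
L = 0.0028*114/((1+0.1)*0.142)
L = 0.3192/0.1562

2.0435 m


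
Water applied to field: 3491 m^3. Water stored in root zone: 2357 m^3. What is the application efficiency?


Ea = V_root / V_field * 100 = 2357 / 3491 * 100 = 67.5165%

67.5165 %


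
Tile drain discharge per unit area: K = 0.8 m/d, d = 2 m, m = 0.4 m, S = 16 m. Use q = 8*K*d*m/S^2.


q = 8*K*d*m/S^2
q = 8*0.8*2*0.4/16^2
q = 5.1200 / 256

0.0200 m/d


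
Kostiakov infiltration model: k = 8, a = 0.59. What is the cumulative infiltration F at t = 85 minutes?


F = k * t^a = 8 * 85^0.59
F = 8 * 13.751725

110.0138 mm


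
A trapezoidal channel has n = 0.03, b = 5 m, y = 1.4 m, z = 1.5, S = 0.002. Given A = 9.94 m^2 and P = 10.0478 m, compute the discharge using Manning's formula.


R = A/P = 9.94/10.0478 = 0.989271
Q = (1/0.03) * 9.94 * 0.989271^(2/3) * 0.002^0.5

14.7115 m^3/s


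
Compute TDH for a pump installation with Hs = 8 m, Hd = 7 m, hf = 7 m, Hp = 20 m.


TDH = Hs + Hd + hf + Hp = 8 + 7 + 7 + 20 = 42

42 m


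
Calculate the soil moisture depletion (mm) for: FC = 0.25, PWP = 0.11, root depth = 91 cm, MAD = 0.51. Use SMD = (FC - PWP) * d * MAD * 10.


SMD = (FC - PWP) * d * MAD * 10
SMD = (0.25 - 0.11) * 91 * 0.51 * 10
SMD = 0.1400 * 91 * 0.51 * 10

64.9740 mm


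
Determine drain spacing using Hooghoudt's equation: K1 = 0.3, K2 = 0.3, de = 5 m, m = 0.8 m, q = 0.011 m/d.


S^2 = 8*K2*de*m/q + 4*K1*m^2/q
S^2 = 8*0.3*5*0.8/0.011 + 4*0.3*0.8^2/0.011
S = sqrt(942.5455)

30.7009 m


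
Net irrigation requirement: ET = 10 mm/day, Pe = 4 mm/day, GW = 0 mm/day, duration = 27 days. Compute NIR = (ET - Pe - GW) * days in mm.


Daily deficit = ET - Pe - GW = 10 - 4 - 0 = 6 mm/day
NIR = 6 * 27 = 162 mm

162.0000 mm


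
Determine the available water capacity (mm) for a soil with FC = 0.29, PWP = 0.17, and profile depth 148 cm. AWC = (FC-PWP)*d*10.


AWC = (FC - PWP) * d * 10
AWC = (0.29 - 0.17) * 148 * 10
AWC = 0.1200 * 148 * 10

177.6000 mm


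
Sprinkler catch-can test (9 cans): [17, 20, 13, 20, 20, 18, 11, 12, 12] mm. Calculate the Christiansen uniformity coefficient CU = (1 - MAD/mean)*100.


mean = 15.888889 mm
MAD = 3.456790 mm
CU = (1 - 3.456790/15.888889)*100

78.2440 %


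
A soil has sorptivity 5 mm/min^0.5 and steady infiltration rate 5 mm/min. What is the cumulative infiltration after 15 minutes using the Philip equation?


F = S*sqrt(t) + A*t
F = 5*sqrt(15) + 5*15
F = 5*3.872983 + 75

94.3649 mm


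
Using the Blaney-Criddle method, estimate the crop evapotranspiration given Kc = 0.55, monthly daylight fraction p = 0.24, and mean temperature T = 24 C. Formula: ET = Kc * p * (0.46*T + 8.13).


ET = Kc * p * (0.46*T + 8.13)
ET = 0.55 * 0.24 * (0.46*24 + 8.13)
ET = 0.55 * 0.24 * 19.1700

2.5304 mm/day


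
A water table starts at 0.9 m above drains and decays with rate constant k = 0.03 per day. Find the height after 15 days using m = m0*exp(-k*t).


m = m0 * exp(-k*t)
m = 0.9 * exp(-0.03 * 15)
m = 0.9 * exp(-0.4500)

0.5739 m


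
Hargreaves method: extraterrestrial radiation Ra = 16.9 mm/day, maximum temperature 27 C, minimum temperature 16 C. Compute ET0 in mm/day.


Tmean = (Tmax + Tmin)/2 = (27 + 16)/2 = 21.5
ET0 = 0.0023 * 16.9 * (21.5 + 17.8) * sqrt(27 - 16)
ET0 = 0.0023 * 16.9 * 39.3 * 3.316625

5.0664 mm/day


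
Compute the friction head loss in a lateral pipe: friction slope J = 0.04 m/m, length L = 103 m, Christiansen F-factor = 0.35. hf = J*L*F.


hf = J * L * F = 0.04 * 103 * 0.35 = 1.4420 m

1.4420 m


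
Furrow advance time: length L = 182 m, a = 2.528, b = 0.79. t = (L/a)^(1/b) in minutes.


t = (L/a)^(1/b)
t = (182/2.528)^(1/0.79)
t = 71.993671^(1/0.79)

224.3910 min


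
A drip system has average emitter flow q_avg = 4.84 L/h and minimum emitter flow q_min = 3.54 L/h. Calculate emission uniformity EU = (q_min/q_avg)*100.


EU = (q_min/q_avg)*100 = (3.54/4.84)*100 = 73.1405%

73.1405 %


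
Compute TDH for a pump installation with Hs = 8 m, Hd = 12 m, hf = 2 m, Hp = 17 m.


TDH = Hs + Hd + hf + Hp = 8 + 12 + 2 + 17 = 39

39 m


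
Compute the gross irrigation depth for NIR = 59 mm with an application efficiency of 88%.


Ea = 88% = 0.88
GID = NIR / Ea = 59 / 0.88 = 67.0455 mm

67.0455 mm


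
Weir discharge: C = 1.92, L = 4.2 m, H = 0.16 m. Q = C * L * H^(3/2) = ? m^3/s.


Q = C * L * H^(3/2) = 1.92 * 4.2 * 0.16^1.5 = 1.92 * 4.2 * 0.064000

0.5161 m^3/s


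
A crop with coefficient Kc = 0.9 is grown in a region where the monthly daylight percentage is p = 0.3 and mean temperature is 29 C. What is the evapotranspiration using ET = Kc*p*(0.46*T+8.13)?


ET = Kc * p * (0.46*T + 8.13)
ET = 0.9 * 0.3 * (0.46*29 + 8.13)
ET = 0.9 * 0.3 * 21.4700

5.7969 mm/day


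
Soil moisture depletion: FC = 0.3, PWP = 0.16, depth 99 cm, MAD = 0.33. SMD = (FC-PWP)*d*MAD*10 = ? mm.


SMD = (FC - PWP) * d * MAD * 10
SMD = (0.3 - 0.16) * 99 * 0.33 * 10
SMD = 0.1400 * 99 * 0.33 * 10

45.7380 mm


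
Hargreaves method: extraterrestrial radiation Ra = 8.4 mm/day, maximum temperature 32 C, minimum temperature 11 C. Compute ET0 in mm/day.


Tmean = (Tmax + Tmin)/2 = (32 + 11)/2 = 21.5
ET0 = 0.0023 * 8.4 * (21.5 + 17.8) * sqrt(32 - 11)
ET0 = 0.0023 * 8.4 * 39.3 * 4.582576

3.4794 mm/day


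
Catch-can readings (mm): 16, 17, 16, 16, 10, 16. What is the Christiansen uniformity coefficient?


mean = 15.166667 mm
MAD = 1.722222 mm
CU = (1 - 1.722222/15.166667)*100

88.6447 %


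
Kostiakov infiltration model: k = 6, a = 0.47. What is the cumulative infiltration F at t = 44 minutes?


F = k * t^a = 6 * 44^0.47
F = 6 * 5.921378

35.5283 mm


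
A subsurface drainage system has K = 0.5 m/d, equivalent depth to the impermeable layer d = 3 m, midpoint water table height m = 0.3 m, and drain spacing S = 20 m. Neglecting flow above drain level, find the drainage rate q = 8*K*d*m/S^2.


q = 8*K*d*m/S^2
q = 8*0.5*3*0.3/20^2
q = 3.6000 / 400

0.0090 m/d


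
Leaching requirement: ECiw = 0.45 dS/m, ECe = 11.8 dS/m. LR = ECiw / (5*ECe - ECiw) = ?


LR = ECiw / (5*ECe - ECiw)
LR = 0.45 / (5*11.8 - 0.45)
LR = 0.45 / 58.5500

0.0077


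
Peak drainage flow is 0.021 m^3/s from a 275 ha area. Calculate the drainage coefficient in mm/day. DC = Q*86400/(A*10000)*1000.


DC = Q * 86400 / (A * 10000) * 1000
DC = 0.021 * 86400 / (275 * 10000) * 1000
DC = 1814400.0000 / 2750000

0.6598 mm/day


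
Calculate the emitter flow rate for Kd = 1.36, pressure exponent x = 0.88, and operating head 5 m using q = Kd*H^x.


q = Kd * H^x = 1.36 * 5^0.88 = 1.36 * 4.121863

5.6057 L/h


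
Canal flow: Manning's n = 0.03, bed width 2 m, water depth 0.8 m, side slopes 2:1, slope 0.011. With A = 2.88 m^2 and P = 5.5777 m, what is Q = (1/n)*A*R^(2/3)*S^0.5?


R = A/P = 2.88/5.5777 = 0.516342
Q = (1/0.03) * 2.88 * 0.516342^(2/3) * 0.011^0.5

6.4803 m^3/s


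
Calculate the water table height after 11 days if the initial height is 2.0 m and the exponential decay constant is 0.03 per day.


m = m0 * exp(-k*t)
m = 2.0 * exp(-0.03 * 11)
m = 2.0 * exp(-0.3300)

1.4378 m


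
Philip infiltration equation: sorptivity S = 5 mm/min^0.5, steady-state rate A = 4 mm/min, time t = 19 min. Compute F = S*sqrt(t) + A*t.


F = S*sqrt(t) + A*t
F = 5*sqrt(19) + 4*19
F = 5*4.358899 + 76

97.7945 mm


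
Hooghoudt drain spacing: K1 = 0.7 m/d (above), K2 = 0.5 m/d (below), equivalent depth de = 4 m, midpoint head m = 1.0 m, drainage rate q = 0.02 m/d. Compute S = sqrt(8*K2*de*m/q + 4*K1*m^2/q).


S^2 = 8*K2*de*m/q + 4*K1*m^2/q
S^2 = 8*0.5*4*1.0/0.02 + 4*0.7*1.0^2/0.02
S = sqrt(940.0000)

30.6594 m


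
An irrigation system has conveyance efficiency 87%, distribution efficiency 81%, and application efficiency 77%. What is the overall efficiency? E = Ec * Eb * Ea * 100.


Ec = 0.87, Eb = 0.81, Ea = 0.77
E = 0.87 * 0.81 * 0.77 * 100 = 54.2619%

54.2619 %


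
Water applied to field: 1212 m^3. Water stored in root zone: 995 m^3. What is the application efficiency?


Ea = V_root / V_field * 100 = 995 / 1212 * 100 = 82.0957%

82.0957 %


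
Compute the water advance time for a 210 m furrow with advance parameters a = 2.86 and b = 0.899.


t = (L/a)^(1/b)
t = (210/2.86)^(1/0.899)
t = 73.426573^(1/0.899)

118.9807 min


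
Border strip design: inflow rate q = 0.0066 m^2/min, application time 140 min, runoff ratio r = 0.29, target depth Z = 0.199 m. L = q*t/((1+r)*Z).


L = q*t/((1+r)*Z)
L = 0.0066*140/((1+0.29)*0.199)
L = 0.924/0.25671

3.5994 m


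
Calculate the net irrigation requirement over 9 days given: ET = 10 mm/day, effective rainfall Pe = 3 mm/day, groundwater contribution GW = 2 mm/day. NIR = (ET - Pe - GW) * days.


Daily deficit = ET - Pe - GW = 10 - 3 - 2 = 5 mm/day
NIR = 5 * 9 = 45 mm

45.0000 mm


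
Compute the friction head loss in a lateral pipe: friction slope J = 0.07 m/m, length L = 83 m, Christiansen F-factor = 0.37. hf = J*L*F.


hf = J * L * F = 0.07 * 83 * 0.37 = 2.1497 m

2.1497 m


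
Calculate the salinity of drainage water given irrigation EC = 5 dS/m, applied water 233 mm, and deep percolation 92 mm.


EC_dw = EC_iw * D_iw / D_dw
EC_dw = 5 * 233 / 92
EC_dw = 1165 / 92

12.6630 dS/m


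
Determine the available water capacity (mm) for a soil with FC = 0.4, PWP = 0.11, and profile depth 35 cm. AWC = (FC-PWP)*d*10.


AWC = (FC - PWP) * d * 10
AWC = (0.4 - 0.11) * 35 * 10
AWC = 0.2900 * 35 * 10

101.5000 mm


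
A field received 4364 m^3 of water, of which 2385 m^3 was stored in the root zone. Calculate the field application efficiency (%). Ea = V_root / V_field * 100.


Ea = V_root / V_field * 100 = 2385 / 4364 * 100 = 54.6517%

54.6517 %


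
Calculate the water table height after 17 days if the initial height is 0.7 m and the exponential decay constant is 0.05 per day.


m = m0 * exp(-k*t)
m = 0.7 * exp(-0.05 * 17)
m = 0.7 * exp(-0.8500)

0.2992 m


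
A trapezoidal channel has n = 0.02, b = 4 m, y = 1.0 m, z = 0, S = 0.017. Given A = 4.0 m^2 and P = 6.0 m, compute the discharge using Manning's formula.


R = A/P = 4.0/6.0 = 0.666667
Q = (1/0.02) * 4.0 * 0.666667^(2/3) * 0.017^0.5

19.9003 m^3/s


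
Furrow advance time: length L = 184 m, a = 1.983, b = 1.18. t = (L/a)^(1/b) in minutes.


t = (L/a)^(1/b)
t = (184/1.983)^(1/1.18)
t = 92.788704^(1/1.18)

46.4910 min


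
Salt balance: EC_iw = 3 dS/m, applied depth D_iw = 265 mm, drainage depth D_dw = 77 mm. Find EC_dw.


EC_dw = EC_iw * D_iw / D_dw
EC_dw = 3 * 265 / 77
EC_dw = 795 / 77

10.3247 dS/m


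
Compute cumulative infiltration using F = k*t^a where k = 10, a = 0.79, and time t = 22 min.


F = k * t^a = 10 * 22^0.79
F = 10 * 11.495131

114.9513 mm


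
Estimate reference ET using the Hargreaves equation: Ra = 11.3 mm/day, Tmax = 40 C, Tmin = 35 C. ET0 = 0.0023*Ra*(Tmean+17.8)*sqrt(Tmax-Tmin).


Tmean = (Tmax + Tmin)/2 = (40 + 35)/2 = 37.5
ET0 = 0.0023 * 11.3 * (37.5 + 17.8) * sqrt(40 - 35)
ET0 = 0.0023 * 11.3 * 55.3 * 2.236068

3.2138 mm/day


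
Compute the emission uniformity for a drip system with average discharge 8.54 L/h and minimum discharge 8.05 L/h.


EU = (q_min/q_avg)*100 = (8.05/8.54)*100 = 94.2623%

94.2623 %


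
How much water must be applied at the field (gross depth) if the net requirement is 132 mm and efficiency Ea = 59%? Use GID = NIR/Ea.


Ea = 59% = 0.59
GID = NIR / Ea = 132 / 0.59 = 223.7288 mm

223.7288 mm


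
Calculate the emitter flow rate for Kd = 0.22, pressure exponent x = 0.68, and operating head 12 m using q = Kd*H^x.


q = Kd * H^x = 0.22 * 12^0.68 = 0.22 * 5.418053

1.1920 L/h


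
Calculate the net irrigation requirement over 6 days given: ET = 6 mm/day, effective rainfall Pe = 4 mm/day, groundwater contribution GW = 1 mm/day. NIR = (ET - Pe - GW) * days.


Daily deficit = ET - Pe - GW = 6 - 4 - 1 = 1 mm/day
NIR = 1 * 6 = 6 mm

6.0000 mm


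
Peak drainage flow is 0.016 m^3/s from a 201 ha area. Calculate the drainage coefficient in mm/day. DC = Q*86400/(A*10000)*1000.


DC = Q * 86400 / (A * 10000) * 1000
DC = 0.016 * 86400 / (201 * 10000) * 1000
DC = 1382400.0000 / 2010000

0.6878 mm/day


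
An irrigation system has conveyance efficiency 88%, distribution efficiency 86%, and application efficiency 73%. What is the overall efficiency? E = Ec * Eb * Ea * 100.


Ec = 0.88, Eb = 0.86, Ea = 0.73
E = 0.88 * 0.86 * 0.73 * 100 = 55.2464%

55.2464 %


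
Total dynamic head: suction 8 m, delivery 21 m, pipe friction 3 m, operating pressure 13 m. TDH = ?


TDH = Hs + Hd + hf + Hp = 8 + 21 + 3 + 13 = 45

45 m


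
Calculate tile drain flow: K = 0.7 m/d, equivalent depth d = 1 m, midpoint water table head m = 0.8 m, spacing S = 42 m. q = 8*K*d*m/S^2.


q = 8*K*d*m/S^2
q = 8*0.7*1*0.8/42^2
q = 4.4800 / 1764

0.0025 m/d


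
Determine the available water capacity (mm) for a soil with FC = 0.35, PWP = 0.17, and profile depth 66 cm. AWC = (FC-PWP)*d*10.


AWC = (FC - PWP) * d * 10
AWC = (0.35 - 0.17) * 66 * 10
AWC = 0.1800 * 66 * 10

118.8000 mm


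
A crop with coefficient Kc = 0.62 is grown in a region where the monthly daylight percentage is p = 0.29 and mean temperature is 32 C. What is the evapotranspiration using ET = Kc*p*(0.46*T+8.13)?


ET = Kc * p * (0.46*T + 8.13)
ET = 0.62 * 0.29 * (0.46*32 + 8.13)
ET = 0.62 * 0.29 * 22.8500

4.1084 mm/day


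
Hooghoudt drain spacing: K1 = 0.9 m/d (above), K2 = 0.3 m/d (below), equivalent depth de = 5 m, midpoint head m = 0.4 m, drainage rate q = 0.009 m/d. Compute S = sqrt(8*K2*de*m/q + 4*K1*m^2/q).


S^2 = 8*K2*de*m/q + 4*K1*m^2/q
S^2 = 8*0.3*5*0.4/0.009 + 4*0.9*0.4^2/0.009
S = sqrt(597.3333)

24.4404 m


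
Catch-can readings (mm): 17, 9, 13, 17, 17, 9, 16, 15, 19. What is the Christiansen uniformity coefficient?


mean = 14.666667 mm
MAD = 2.888889 mm
CU = (1 - 2.888889/14.666667)*100

80.3030 %


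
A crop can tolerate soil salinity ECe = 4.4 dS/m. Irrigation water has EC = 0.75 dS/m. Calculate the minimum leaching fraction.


LR = ECiw / (5*ECe - ECiw)
LR = 0.75 / (5*4.4 - 0.75)
LR = 0.75 / 21.2500

0.0353


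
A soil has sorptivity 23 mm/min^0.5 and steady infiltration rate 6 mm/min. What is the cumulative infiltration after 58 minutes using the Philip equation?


F = S*sqrt(t) + A*t
F = 23*sqrt(58) + 6*58
F = 23*7.615773 + 348

523.1628 mm


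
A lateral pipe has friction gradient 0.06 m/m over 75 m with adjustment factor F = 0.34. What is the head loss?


hf = J * L * F = 0.06 * 75 * 0.34 = 1.5300 m

1.5300 m


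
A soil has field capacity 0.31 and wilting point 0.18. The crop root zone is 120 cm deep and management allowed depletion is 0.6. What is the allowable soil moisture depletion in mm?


SMD = (FC - PWP) * d * MAD * 10
SMD = (0.31 - 0.18) * 120 * 0.6 * 10
SMD = 0.1300 * 120 * 0.6 * 10

93.6000 mm


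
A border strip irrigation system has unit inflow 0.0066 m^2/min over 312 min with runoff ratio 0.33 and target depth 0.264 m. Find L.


L = q*t/((1+r)*Z)
L = 0.0066*312/((1+0.33)*0.264)
L = 2.0592/0.35112

5.8647 m


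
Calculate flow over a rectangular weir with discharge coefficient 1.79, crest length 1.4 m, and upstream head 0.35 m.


Q = C * L * H^(3/2) = 1.79 * 1.4 * 0.35^1.5 = 1.79 * 1.4 * 0.207063

0.5189 m^3/s


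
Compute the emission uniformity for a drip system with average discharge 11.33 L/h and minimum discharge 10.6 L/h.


EU = (q_min/q_avg)*100 = (10.6/11.33)*100 = 93.5569%

93.5569 %


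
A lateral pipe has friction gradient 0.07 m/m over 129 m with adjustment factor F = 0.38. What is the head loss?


hf = J * L * F = 0.07 * 129 * 0.38 = 3.4314 m

3.4314 m


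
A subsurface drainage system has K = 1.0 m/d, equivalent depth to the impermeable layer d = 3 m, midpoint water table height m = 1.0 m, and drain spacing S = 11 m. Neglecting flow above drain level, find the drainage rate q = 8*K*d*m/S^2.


q = 8*K*d*m/S^2
q = 8*1.0*3*1.0/11^2
q = 24.0000 / 121

0.1983 m/d


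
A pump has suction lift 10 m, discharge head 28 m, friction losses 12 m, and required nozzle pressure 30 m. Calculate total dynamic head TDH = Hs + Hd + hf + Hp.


TDH = Hs + Hd + hf + Hp = 10 + 28 + 12 + 30 = 80

80 m


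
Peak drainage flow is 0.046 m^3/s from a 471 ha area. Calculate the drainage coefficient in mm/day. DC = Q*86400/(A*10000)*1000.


DC = Q * 86400 / (A * 10000) * 1000
DC = 0.046 * 86400 / (471 * 10000) * 1000
DC = 3974400.0000 / 4710000

0.8438 mm/day


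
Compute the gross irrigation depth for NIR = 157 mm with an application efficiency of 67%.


Ea = 67% = 0.67
GID = NIR / Ea = 157 / 0.67 = 234.3284 mm

234.3284 mm


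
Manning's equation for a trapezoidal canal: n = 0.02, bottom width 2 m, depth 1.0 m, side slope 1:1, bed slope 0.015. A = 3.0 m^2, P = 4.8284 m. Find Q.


R = A/P = 3.0/4.8284 = 0.621324
Q = (1/0.02) * 3.0 * 0.621324^(2/3) * 0.015^0.5

13.3767 m^3/s


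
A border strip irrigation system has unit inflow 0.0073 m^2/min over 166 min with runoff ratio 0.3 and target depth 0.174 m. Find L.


L = q*t/((1+r)*Z)
L = 0.0073*166/((1+0.3)*0.174)
L = 1.2118/0.2262

5.3572 m


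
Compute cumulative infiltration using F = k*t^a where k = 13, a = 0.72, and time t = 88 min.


F = k * t^a = 13 * 88^0.72
F = 13 * 25.120456

326.5659 mm


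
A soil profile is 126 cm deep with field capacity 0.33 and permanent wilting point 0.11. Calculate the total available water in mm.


AWC = (FC - PWP) * d * 10
AWC = (0.33 - 0.11) * 126 * 10
AWC = 0.2200 * 126 * 10

277.2000 mm


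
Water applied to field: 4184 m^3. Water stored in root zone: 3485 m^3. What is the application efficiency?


Ea = V_root / V_field * 100 = 3485 / 4184 * 100 = 83.2935%

83.2935 %


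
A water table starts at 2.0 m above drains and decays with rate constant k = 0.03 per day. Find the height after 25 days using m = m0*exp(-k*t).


m = m0 * exp(-k*t)
m = 2.0 * exp(-0.03 * 25)
m = 2.0 * exp(-0.7500)

0.9447 m


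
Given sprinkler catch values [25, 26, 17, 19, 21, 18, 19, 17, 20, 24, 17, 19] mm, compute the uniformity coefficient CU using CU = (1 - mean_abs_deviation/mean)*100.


mean = 20.166667 mm
MAD = 2.555556 mm
CU = (1 - 2.555556/20.166667)*100

87.3278 %


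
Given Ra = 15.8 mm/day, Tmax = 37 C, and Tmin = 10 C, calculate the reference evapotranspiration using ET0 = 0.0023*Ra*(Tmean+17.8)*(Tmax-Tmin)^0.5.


Tmean = (Tmax + Tmin)/2 = (37 + 10)/2 = 23.5
ET0 = 0.0023 * 15.8 * (23.5 + 17.8) * sqrt(37 - 10)
ET0 = 0.0023 * 15.8 * 41.3 * 5.196152

7.7986 mm/day


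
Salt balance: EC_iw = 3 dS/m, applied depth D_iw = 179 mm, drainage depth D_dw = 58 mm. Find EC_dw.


EC_dw = EC_iw * D_iw / D_dw
EC_dw = 3 * 179 / 58
EC_dw = 537 / 58

9.2586 dS/m


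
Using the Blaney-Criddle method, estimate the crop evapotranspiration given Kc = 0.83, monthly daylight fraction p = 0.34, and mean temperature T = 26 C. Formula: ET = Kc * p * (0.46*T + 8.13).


ET = Kc * p * (0.46*T + 8.13)
ET = 0.83 * 0.34 * (0.46*26 + 8.13)
ET = 0.83 * 0.34 * 20.0900

5.6694 mm/day


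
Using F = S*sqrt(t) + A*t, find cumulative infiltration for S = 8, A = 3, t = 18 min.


F = S*sqrt(t) + A*t
F = 8*sqrt(18) + 3*18
F = 8*4.242641 + 54

87.9411 mm


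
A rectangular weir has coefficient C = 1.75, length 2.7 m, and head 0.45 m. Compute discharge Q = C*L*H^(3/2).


Q = C * L * H^(3/2) = 1.75 * 2.7 * 0.45^1.5 = 1.75 * 2.7 * 0.301869

1.4263 m^3/s


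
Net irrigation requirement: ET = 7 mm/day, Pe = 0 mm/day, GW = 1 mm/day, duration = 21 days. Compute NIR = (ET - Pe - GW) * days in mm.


Daily deficit = ET - Pe - GW = 7 - 0 - 1 = 6 mm/day
NIR = 6 * 21 = 126 mm

126.0000 mm


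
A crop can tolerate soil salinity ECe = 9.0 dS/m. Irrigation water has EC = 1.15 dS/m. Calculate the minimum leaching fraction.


LR = ECiw / (5*ECe - ECiw)
LR = 1.15 / (5*9.0 - 1.15)
LR = 1.15 / 43.8500

0.0262


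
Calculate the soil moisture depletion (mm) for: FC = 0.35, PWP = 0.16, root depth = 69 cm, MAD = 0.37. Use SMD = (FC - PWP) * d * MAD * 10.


SMD = (FC - PWP) * d * MAD * 10
SMD = (0.35 - 0.16) * 69 * 0.37 * 10
SMD = 0.1900 * 69 * 0.37 * 10

48.5070 mm


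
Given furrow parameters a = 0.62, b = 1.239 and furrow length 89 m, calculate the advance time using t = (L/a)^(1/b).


t = (L/a)^(1/b)
t = (89/0.62)^(1/1.239)
t = 143.548387^(1/1.239)

55.0705 min


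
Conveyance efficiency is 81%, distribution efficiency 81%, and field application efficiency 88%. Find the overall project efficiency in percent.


Ec = 0.81, Eb = 0.81, Ea = 0.88
E = 0.81 * 0.81 * 0.88 * 100 = 57.7368%

57.7368 %


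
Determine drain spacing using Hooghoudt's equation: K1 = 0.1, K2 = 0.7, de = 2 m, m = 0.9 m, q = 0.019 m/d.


S^2 = 8*K2*de*m/q + 4*K1*m^2/q
S^2 = 8*0.7*2*0.9/0.019 + 4*0.1*0.9^2/0.019
S = sqrt(547.5789)

23.4004 m


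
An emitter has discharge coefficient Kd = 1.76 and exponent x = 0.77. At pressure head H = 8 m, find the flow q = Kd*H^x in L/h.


q = Kd * H^x = 1.76 * 8^0.77 = 1.76 * 4.958831

8.7275 L/h


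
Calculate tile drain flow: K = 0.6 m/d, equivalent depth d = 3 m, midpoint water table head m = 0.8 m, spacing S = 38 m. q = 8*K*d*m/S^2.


q = 8*K*d*m/S^2
q = 8*0.6*3*0.8/38^2
q = 11.5200 / 1444

0.0080 m/d


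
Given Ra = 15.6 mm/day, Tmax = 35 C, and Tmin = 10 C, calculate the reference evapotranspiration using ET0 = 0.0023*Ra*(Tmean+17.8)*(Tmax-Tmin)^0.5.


Tmean = (Tmax + Tmin)/2 = (35 + 10)/2 = 22.5
ET0 = 0.0023 * 15.6 * (22.5 + 17.8) * sqrt(35 - 10)
ET0 = 0.0023 * 15.6 * 40.3 * 5.000000

7.2298 mm/day


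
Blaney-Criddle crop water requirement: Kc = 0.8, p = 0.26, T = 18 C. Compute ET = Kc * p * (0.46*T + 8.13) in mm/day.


ET = Kc * p * (0.46*T + 8.13)
ET = 0.8 * 0.26 * (0.46*18 + 8.13)
ET = 0.8 * 0.26 * 16.4100

3.4133 mm/day


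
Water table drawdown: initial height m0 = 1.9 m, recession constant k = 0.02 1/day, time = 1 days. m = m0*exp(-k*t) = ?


m = m0 * exp(-k*t)
m = 1.9 * exp(-0.02 * 1)
m = 1.9 * exp(-0.0200)

1.8624 m


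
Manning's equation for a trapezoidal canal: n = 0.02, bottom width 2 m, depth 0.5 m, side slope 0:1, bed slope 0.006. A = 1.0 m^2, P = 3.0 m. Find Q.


R = A/P = 1.0/3.0 = 0.333333
Q = (1/0.02) * 1.0 * 0.333333^(2/3) * 0.006^0.5

1.8619 m^3/s


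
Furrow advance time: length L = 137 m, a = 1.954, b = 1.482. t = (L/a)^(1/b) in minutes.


t = (L/a)^(1/b)
t = (137/1.954)^(1/1.482)
t = 70.112590^(1/1.482)

17.5985 min


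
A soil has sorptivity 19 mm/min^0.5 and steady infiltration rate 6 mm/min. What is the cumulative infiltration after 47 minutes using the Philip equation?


F = S*sqrt(t) + A*t
F = 19*sqrt(47) + 6*47
F = 19*6.855655 + 282

412.2574 mm


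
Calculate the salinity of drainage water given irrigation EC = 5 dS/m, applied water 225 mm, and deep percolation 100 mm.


EC_dw = EC_iw * D_iw / D_dw
EC_dw = 5 * 225 / 100
EC_dw = 1125 / 100

11.2500 dS/m


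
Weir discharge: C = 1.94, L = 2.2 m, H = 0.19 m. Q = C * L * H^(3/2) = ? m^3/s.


Q = C * L * H^(3/2) = 1.94 * 2.2 * 0.19^1.5 = 1.94 * 2.2 * 0.082819

0.3535 m^3/s


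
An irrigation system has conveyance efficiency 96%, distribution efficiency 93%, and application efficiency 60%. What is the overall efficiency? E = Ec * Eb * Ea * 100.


Ec = 0.96, Eb = 0.93, Ea = 0.6
E = 0.96 * 0.93 * 0.6 * 100 = 53.5680%

53.5680 %


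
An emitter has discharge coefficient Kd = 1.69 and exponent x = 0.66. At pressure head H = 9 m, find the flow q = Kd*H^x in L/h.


q = Kd * H^x = 1.69 * 9^0.66 = 1.69 * 4.263832

7.2059 L/h


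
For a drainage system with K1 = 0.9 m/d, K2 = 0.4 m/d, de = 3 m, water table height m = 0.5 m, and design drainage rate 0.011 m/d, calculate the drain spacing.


S^2 = 8*K2*de*m/q + 4*K1*m^2/q
S^2 = 8*0.4*3*0.5/0.011 + 4*0.9*0.5^2/0.011
S = sqrt(518.1818)

22.7636 m


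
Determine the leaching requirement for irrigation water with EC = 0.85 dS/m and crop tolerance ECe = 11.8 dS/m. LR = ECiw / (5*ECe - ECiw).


LR = ECiw / (5*ECe - ECiw)
LR = 0.85 / (5*11.8 - 0.85)
LR = 0.85 / 58.1500

0.0146


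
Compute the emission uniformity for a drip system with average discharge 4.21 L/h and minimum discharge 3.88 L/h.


EU = (q_min/q_avg)*100 = (3.88/4.21)*100 = 92.1615%

92.1615 %


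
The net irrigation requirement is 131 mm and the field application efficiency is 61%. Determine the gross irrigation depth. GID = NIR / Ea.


Ea = 61% = 0.61
GID = NIR / Ea = 131 / 0.61 = 214.7541 mm

214.7541 mm


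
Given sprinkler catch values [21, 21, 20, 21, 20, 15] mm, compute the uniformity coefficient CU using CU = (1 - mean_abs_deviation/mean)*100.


mean = 19.666667 mm
MAD = 1.555556 mm
CU = (1 - 1.555556/19.666667)*100

92.0904 %


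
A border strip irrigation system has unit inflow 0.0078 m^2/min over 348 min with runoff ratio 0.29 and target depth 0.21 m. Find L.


L = q*t/((1+r)*Z)
L = 0.0078*348/((1+0.29)*0.21)
L = 2.7144/0.2709

10.0199 m


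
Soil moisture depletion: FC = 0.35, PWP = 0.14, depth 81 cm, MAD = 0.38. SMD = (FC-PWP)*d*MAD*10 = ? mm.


SMD = (FC - PWP) * d * MAD * 10
SMD = (0.35 - 0.14) * 81 * 0.38 * 10
SMD = 0.2100 * 81 * 0.38 * 10

64.6380 mm


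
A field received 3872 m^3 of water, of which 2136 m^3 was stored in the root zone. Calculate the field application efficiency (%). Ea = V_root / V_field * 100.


Ea = V_root / V_field * 100 = 2136 / 3872 * 100 = 55.1653%

55.1653 %


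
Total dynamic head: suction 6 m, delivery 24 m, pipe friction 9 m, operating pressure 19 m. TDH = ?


TDH = Hs + Hd + hf + Hp = 6 + 24 + 9 + 19 = 58

58 m


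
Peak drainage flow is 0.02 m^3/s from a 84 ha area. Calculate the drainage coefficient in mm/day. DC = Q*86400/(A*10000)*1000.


DC = Q * 86400 / (A * 10000) * 1000
DC = 0.02 * 86400 / (84 * 10000) * 1000
DC = 1728000.0000 / 840000

2.0571 mm/day


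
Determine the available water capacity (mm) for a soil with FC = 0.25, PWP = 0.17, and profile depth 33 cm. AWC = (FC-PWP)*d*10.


AWC = (FC - PWP) * d * 10
AWC = (0.25 - 0.17) * 33 * 10
AWC = 0.0800 * 33 * 10

26.4000 mm


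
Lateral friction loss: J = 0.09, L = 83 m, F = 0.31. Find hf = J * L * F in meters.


hf = J * L * F = 0.09 * 83 * 0.31 = 2.3157 m

2.3157 m


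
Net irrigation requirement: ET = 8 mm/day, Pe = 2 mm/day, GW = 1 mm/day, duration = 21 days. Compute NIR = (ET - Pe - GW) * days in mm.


Daily deficit = ET - Pe - GW = 8 - 2 - 1 = 5 mm/day
NIR = 5 * 21 = 105 mm

105.0000 mm


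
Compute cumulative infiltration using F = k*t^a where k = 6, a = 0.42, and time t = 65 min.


F = k * t^a = 6 * 65^0.42
F = 6 * 5.773293

34.6398 mm


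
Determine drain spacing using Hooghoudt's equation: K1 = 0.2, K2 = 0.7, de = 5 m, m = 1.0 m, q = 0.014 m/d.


S^2 = 8*K2*de*m/q + 4*K1*m^2/q
S^2 = 8*0.7*5*1.0/0.014 + 4*0.2*1.0^2/0.014
S = sqrt(2057.1429)

45.3557 m


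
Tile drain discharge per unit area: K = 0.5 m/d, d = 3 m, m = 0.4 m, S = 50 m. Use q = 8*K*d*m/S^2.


q = 8*K*d*m/S^2
q = 8*0.5*3*0.4/50^2
q = 4.8000 / 2500

0.0019 m/d


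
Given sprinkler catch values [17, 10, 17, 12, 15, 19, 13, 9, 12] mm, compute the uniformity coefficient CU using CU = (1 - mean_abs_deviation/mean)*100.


mean = 13.777778 mm
MAD = 2.864198 mm
CU = (1 - 2.864198/13.777778)*100

79.2115 %


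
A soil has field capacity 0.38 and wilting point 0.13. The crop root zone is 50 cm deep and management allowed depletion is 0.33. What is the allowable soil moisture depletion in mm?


SMD = (FC - PWP) * d * MAD * 10
SMD = (0.38 - 0.13) * 50 * 0.33 * 10
SMD = 0.2500 * 50 * 0.33 * 10

41.2500 mm


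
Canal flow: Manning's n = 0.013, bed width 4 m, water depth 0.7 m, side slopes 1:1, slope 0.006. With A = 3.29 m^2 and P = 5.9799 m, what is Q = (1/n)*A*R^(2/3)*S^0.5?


R = A/P = 3.29/5.9799 = 0.550176
Q = (1/0.013) * 3.29 * 0.550176^(2/3) * 0.006^0.5

13.1622 m^3/s


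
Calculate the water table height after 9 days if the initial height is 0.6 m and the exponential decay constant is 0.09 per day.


m = m0 * exp(-k*t)
m = 0.6 * exp(-0.09 * 9)
m = 0.6 * exp(-0.8100)

0.2669 m


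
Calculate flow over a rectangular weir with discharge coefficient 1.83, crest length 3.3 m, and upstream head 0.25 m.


Q = C * L * H^(3/2) = 1.83 * 3.3 * 0.25^1.5 = 1.83 * 3.3 * 0.125000

0.7549 m^3/s


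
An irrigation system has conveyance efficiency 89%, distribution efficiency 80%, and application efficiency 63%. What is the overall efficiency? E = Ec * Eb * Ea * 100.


Ec = 0.89, Eb = 0.8, Ea = 0.63
E = 0.89 * 0.8 * 0.63 * 100 = 44.8560%

44.8560 %


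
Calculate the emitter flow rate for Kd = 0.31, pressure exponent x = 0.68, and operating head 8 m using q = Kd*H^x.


q = Kd * H^x = 0.31 * 8^0.68 = 0.31 * 4.112455

1.2749 L/h


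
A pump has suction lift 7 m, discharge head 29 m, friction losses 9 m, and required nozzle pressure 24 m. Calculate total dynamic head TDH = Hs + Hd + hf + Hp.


TDH = Hs + Hd + hf + Hp = 7 + 29 + 9 + 24 = 69

69 m


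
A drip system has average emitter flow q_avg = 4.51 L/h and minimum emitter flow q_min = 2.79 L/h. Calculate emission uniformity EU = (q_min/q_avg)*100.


EU = (q_min/q_avg)*100 = (2.79/4.51)*100 = 61.8625%

61.8625 %


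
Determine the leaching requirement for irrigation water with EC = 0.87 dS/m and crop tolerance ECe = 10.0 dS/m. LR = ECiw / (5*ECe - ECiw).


LR = ECiw / (5*ECe - ECiw)
LR = 0.87 / (5*10.0 - 0.87)
LR = 0.87 / 49.1300

0.0177


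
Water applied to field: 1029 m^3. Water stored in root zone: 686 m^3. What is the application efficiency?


Ea = V_root / V_field * 100 = 686 / 1029 * 100 = 66.6667%

66.6667 %


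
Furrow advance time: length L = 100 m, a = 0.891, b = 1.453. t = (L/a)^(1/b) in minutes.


t = (L/a)^(1/b)
t = (100/0.891)^(1/1.453)
t = 112.233446^(1/1.453)

25.7607 min


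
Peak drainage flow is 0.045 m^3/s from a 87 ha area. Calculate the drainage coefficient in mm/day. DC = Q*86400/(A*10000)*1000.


DC = Q * 86400 / (A * 10000) * 1000
DC = 0.045 * 86400 / (87 * 10000) * 1000
DC = 3888000.0000 / 870000

4.4690 mm/day


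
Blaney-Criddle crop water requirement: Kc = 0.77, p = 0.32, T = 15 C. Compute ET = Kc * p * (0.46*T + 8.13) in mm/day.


ET = Kc * p * (0.46*T + 8.13)
ET = 0.77 * 0.32 * (0.46*15 + 8.13)
ET = 0.77 * 0.32 * 15.0300

3.7034 mm/day


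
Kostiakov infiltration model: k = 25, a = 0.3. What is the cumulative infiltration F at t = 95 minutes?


F = k * t^a = 25 * 95^0.3
F = 25 * 3.920280

98.0070 mm


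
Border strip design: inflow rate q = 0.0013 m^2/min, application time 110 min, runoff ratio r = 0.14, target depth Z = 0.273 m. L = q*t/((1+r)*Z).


L = q*t/((1+r)*Z)
L = 0.0013*110/((1+0.14)*0.273)
L = 0.143/0.31122

0.4595 m


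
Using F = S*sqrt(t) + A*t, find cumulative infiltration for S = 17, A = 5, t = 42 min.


F = S*sqrt(t) + A*t
F = 17*sqrt(42) + 5*42
F = 17*6.480741 + 210

320.1726 mm


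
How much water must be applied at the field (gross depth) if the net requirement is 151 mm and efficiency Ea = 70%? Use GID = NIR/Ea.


Ea = 70% = 0.7
GID = NIR / Ea = 151 / 0.7 = 215.7143 mm

215.7143 mm


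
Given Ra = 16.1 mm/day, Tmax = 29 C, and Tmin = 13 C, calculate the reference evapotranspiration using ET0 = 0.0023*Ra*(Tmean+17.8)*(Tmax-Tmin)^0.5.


Tmean = (Tmax + Tmin)/2 = (29 + 13)/2 = 21.0
ET0 = 0.0023 * 16.1 * (21.0 + 17.8) * sqrt(29 - 13)
ET0 = 0.0023 * 16.1 * 38.8 * 4.000000

5.7471 mm/day


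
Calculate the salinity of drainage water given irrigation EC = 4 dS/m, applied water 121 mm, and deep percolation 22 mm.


EC_dw = EC_iw * D_iw / D_dw
EC_dw = 4 * 121 / 22
EC_dw = 484 / 22

22.0000 dS/m


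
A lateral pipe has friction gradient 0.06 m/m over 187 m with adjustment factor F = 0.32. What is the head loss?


hf = J * L * F = 0.06 * 187 * 0.32 = 3.5904 m

3.5904 m


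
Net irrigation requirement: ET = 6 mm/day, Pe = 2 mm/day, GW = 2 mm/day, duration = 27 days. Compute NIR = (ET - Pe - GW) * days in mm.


Daily deficit = ET - Pe - GW = 6 - 2 - 2 = 2 mm/day
NIR = 2 * 27 = 54 mm

54.0000 mm


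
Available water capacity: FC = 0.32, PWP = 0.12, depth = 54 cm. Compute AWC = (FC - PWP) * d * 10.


AWC = (FC - PWP) * d * 10
AWC = (0.32 - 0.12) * 54 * 10
AWC = 0.2000 * 54 * 10

108.0000 mm


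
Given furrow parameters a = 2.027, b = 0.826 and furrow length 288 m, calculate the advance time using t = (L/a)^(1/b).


t = (L/a)^(1/b)
t = (288/2.027)^(1/0.826)
t = 142.081894^(1/0.826)

403.6260 min


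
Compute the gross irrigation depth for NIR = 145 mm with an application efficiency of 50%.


Ea = 50% = 0.5
GID = NIR / Ea = 145 / 0.5 = 290.0000 mm

290.0000 mm


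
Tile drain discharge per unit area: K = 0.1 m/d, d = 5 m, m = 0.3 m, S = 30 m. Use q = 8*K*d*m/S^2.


q = 8*K*d*m/S^2
q = 8*0.1*5*0.3/30^2
q = 1.2000 / 900

0.0013 m/d


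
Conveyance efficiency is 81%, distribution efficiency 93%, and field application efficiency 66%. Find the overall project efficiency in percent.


Ec = 0.81, Eb = 0.93, Ea = 0.66
E = 0.81 * 0.93 * 0.66 * 100 = 49.7178%

49.7178 %


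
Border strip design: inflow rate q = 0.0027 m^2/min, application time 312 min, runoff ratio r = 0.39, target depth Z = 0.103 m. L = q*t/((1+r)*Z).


L = q*t/((1+r)*Z)
L = 0.0027*312/((1+0.39)*0.103)
L = 0.8424/0.14317

5.8839 m


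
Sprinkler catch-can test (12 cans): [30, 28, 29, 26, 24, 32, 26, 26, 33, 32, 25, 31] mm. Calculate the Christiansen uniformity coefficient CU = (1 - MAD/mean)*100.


mean = 28.500000 mm
MAD = 2.666667 mm
CU = (1 - 2.666667/28.500000)*100

90.6433 %


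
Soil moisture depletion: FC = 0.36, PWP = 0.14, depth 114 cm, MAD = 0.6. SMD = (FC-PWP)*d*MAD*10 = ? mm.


SMD = (FC - PWP) * d * MAD * 10
SMD = (0.36 - 0.14) * 114 * 0.6 * 10
SMD = 0.2200 * 114 * 0.6 * 10

150.4800 mm


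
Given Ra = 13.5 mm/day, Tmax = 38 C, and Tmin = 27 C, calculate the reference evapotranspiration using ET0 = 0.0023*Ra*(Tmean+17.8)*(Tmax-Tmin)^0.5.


Tmean = (Tmax + Tmin)/2 = (38 + 27)/2 = 32.5
ET0 = 0.0023 * 13.5 * (32.5 + 17.8) * sqrt(38 - 27)
ET0 = 0.0023 * 13.5 * 50.3 * 3.316625

5.1800 mm/day


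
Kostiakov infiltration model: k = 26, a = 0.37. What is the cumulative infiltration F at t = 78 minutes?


F = k * t^a = 26 * 78^0.37
F = 26 * 5.012738

130.3312 mm


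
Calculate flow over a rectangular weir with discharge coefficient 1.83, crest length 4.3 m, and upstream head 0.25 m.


Q = C * L * H^(3/2) = 1.83 * 4.3 * 0.25^1.5 = 1.83 * 4.3 * 0.125000

0.9836 m^3/s


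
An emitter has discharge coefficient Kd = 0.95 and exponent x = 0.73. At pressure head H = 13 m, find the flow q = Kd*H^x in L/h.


q = Kd * H^x = 0.95 * 13^0.73 = 0.95 * 6.503972

6.1788 L/h


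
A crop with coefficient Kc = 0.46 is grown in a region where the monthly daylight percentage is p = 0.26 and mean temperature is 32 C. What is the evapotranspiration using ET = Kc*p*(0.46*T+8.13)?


ET = Kc * p * (0.46*T + 8.13)
ET = 0.46 * 0.26 * (0.46*32 + 8.13)
ET = 0.46 * 0.26 * 22.8500

2.7329 mm/day


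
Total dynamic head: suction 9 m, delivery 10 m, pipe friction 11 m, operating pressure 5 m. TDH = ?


TDH = Hs + Hd + hf + Hp = 9 + 10 + 11 + 5 = 35

35 m


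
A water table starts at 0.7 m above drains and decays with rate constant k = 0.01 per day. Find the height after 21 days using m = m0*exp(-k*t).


m = m0 * exp(-k*t)
m = 0.7 * exp(-0.01 * 21)
m = 0.7 * exp(-0.2100)

0.5674 m


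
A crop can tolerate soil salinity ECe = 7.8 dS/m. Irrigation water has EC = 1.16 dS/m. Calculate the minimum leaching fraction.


LR = ECiw / (5*ECe - ECiw)
LR = 1.16 / (5*7.8 - 1.16)
LR = 1.16 / 37.8400

0.0307


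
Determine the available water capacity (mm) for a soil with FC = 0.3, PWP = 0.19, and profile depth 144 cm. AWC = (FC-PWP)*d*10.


AWC = (FC - PWP) * d * 10
AWC = (0.3 - 0.19) * 144 * 10
AWC = 0.1100 * 144 * 10

158.4000 mm


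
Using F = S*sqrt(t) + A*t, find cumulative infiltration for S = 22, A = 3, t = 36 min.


F = S*sqrt(t) + A*t
F = 22*sqrt(36) + 3*36
F = 22*6.000000 + 108

240.0000 mm


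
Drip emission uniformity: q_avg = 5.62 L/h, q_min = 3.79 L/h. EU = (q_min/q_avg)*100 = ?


EU = (q_min/q_avg)*100 = (3.79/5.62)*100 = 67.4377%

67.4377 %


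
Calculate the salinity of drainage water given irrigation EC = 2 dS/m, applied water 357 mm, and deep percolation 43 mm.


EC_dw = EC_iw * D_iw / D_dw
EC_dw = 2 * 357 / 43
EC_dw = 714 / 43

16.6047 dS/m


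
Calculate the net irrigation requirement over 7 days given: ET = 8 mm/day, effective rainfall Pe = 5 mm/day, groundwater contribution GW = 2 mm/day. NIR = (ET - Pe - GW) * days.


Daily deficit = ET - Pe - GW = 8 - 5 - 2 = 1 mm/day
NIR = 1 * 7 = 7 mm

7.0000 mm


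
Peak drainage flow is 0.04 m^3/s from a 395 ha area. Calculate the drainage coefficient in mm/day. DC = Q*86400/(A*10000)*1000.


DC = Q * 86400 / (A * 10000) * 1000
DC = 0.04 * 86400 / (395 * 10000) * 1000
DC = 3456000.0000 / 3950000

0.8749 mm/day


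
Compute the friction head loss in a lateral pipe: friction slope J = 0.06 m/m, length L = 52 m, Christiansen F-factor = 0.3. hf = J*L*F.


hf = J * L * F = 0.06 * 52 * 0.3 = 0.9360 m

0.9360 m


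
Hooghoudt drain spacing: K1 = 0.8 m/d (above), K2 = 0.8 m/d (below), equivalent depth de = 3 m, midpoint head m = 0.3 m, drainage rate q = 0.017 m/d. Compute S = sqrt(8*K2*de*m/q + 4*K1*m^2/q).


S^2 = 8*K2*de*m/q + 4*K1*m^2/q
S^2 = 8*0.8*3*0.3/0.017 + 4*0.8*0.3^2/0.017
S = sqrt(355.7647)

18.8617 m


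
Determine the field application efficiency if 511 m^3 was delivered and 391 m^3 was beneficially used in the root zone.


Ea = V_root / V_field * 100 = 391 / 511 * 100 = 76.5166%

76.5166 %


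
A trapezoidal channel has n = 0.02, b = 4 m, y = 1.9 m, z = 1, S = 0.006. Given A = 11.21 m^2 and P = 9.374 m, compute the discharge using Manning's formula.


R = A/P = 11.21/9.374 = 1.195861
Q = (1/0.02) * 11.21 * 1.195861^(2/3) * 0.006^0.5

48.9146 m^3/s


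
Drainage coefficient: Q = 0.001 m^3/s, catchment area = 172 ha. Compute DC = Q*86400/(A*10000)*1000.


DC = Q * 86400 / (A * 10000) * 1000
DC = 0.001 * 86400 / (172 * 10000) * 1000
DC = 86400.0000 / 1720000

0.0502 mm/day


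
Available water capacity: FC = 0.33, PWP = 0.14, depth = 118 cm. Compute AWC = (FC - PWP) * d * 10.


AWC = (FC - PWP) * d * 10
AWC = (0.33 - 0.14) * 118 * 10
AWC = 0.1900 * 118 * 10

224.2000 mm


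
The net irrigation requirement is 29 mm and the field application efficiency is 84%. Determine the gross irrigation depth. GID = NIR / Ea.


Ea = 84% = 0.84
GID = NIR / Ea = 29 / 0.84 = 34.5238 mm

34.5238 mm


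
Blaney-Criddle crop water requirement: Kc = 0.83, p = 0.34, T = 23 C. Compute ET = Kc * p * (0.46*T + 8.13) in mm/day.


ET = Kc * p * (0.46*T + 8.13)
ET = 0.83 * 0.34 * (0.46*23 + 8.13)
ET = 0.83 * 0.34 * 18.7100

5.2800 mm/day


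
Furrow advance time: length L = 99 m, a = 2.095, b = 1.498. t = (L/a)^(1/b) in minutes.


t = (L/a)^(1/b)
t = (99/2.095)^(1/1.498)
t = 47.255370^(1/1.498)

13.1157 min


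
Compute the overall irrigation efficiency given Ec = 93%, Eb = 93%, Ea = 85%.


Ec = 0.93, Eb = 0.93, Ea = 0.85
E = 0.93 * 0.93 * 0.85 * 100 = 73.5165%

73.5165 %


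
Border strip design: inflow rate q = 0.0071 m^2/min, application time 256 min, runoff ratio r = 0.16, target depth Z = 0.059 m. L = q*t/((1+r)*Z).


L = q*t/((1+r)*Z)
L = 0.0071*256/((1+0.16)*0.059)
L = 1.8176/0.06844

26.5576 m


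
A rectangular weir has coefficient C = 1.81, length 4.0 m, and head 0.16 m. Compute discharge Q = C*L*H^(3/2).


Q = C * L * H^(3/2) = 1.81 * 4.0 * 0.16^1.5 = 1.81 * 4.0 * 0.064000

0.4634 m^3/s


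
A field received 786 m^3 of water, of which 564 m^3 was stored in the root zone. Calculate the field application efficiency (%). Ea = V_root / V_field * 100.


Ea = V_root / V_field * 100 = 564 / 786 * 100 = 71.7557%

71.7557 %
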